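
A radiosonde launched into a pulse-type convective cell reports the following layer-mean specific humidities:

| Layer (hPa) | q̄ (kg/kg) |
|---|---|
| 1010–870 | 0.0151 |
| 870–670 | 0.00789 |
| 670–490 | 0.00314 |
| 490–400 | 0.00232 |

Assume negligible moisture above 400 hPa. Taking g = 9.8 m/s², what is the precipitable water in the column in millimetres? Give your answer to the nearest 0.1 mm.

Precipitable water is the column-integrated vapour mass per unit area: PW = (1/g) Σ q̄ Δp, with q in kg/kg and Δp in Pa (1 kg/m² of water = 1 mm).
Layer 1010–870 hPa: Δp = 140 hPa = 14000 Pa, q̄ = 0.0151 kg/kg → 0.0151 × 14000 / 9.8 = 21.57 mm
Layer 870–670 hPa: Δp = 200 hPa = 20000 Pa, q̄ = 0.00789 kg/kg → 0.00789 × 20000 / 9.8 = 16.10 mm
Layer 670–490 hPa: Δp = 180 hPa = 18000 Pa, q̄ = 0.00314 kg/kg → 0.00314 × 18000 / 9.8 = 5.77 mm
Layer 490–400 hPa: Δp = 90 hPa = 9000 Pa, q̄ = 0.00232 kg/kg → 0.00232 × 9000 / 9.8 = 2.13 mm
PW = 21.57 + 16.10 + 5.77 + 2.13 = 45.57 ≈ 45.6 mm.

PW ≈ 45.6 mm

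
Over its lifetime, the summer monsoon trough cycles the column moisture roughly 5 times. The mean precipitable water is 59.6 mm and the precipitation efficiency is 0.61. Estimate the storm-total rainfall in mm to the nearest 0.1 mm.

Each cycle deposits ε × PW = 0.61 × 59.6 = 36.356 mm.
Over 5 cycles: 5 × 36.356 = 181.8 mm.

rainfall ≈ 181.8 mm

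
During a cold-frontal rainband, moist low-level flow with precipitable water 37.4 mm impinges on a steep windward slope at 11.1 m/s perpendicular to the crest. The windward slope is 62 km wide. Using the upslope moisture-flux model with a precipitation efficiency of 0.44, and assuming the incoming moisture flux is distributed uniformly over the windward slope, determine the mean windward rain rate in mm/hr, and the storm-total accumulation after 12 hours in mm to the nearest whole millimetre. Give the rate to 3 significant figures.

R ≈ 10.6 mm/hr; total ≈ 127 mm

Incoming column moisture flux per unit ridge length: F = V × PW = 11.1 × 37.4 = 415.14 mm·m/s.
Spread over the 62 km slope with efficiency ε = 0.44: R = ε·F/W = 0.44 × 415.14 / 62000 m = 2.946e-03 mm/s.
R = 2.946e-03 × 3600 = 10.6 mm/hr.
Over 12 h: total = 10.6 × 12 = 127.2 ≈ 127 mm.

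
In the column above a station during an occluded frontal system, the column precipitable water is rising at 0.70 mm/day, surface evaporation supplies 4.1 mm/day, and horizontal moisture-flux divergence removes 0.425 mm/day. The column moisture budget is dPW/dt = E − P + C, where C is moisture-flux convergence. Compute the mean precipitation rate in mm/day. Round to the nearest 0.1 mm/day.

P ≈ 3.0 mm/day

dPW/dt = +0.70 mm/day.
P = E + C − dPW/dt = 4.1 + (-0.425) − (+0.70) = 3.0 mm/day.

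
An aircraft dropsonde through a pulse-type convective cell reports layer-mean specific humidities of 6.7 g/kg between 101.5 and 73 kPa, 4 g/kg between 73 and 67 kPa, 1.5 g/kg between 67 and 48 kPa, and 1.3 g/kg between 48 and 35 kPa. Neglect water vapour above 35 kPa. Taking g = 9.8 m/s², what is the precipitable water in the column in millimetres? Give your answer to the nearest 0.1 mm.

PW ≈ 26.6 mm

Precipitable water is the column-integrated vapour mass per unit area: PW = (1/g) Σ q̄ Δp, with q in kg/kg and Δp in Pa (1 kg/m² of water = 1 mm).
Layer 101.5–73 kPa: Δp = 285 hPa = 28500 Pa, q̄ = 0.0067 kg/kg → 0.0067 × 28500 / 9.8 = 19.48 mm
Layer 73–67 kPa: Δp = 60 hPa = 6000 Pa, q̄ = 0.004 kg/kg → 0.004 × 6000 / 9.8 = 2.45 mm
Layer 67–48 kPa: Δp = 190 hPa = 19000 Pa, q̄ = 0.0015 kg/kg → 0.0015 × 19000 / 9.8 = 2.91 mm
Layer 48–35 kPa: Δp = 130 hPa = 13000 Pa, q̄ = 0.0013 kg/kg → 0.0013 × 13000 / 9.8 = 1.72 mm
PW = 19.48 + 2.45 + 2.91 + 1.72 = 26.56 ≈ 26.6 mm.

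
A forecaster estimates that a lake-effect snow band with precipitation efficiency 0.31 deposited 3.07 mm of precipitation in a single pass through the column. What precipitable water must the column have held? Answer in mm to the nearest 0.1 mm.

PW = precipitation / ε = 3.07 / 0.31 = 9.9 mm.

PW ≈ 9.9 mm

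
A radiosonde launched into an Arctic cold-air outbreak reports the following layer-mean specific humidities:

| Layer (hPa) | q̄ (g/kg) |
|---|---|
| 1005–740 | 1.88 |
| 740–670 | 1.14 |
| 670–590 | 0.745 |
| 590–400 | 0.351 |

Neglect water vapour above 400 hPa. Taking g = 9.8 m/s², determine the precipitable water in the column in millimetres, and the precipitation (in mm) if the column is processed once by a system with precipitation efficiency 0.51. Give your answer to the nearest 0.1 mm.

PW ≈ 7.2 mm; precipitation ≈ 3.7 mm

Precipitable water is the column-integrated vapour mass per unit area: PW = (1/g) Σ q̄ Δp, with q in kg/kg and Δp in Pa (1 kg/m² of water = 1 mm).
Layer 1005–740 hPa: Δp = 265 hPa = 26500 Pa, q̄ = 0.00188 kg/kg → 0.00188 × 26500 / 9.8 = 5.08 mm
Layer 740–670 hPa: Δp = 70 hPa = 7000 Pa, q̄ = 0.00114 kg/kg → 0.00114 × 7000 / 9.8 = 0.81 mm
Layer 670–590 hPa: Δp = 80 hPa = 8000 Pa, q̄ = 0.000745 kg/kg → 0.000745 × 8000 / 9.8 = 0.61 mm
Layer 590–400 hPa: Δp = 190 hPa = 19000 Pa, q̄ = 0.000351 kg/kg → 0.000351 × 19000 / 9.8 = 0.68 mm
PW = 5.08 + 0.81 + 0.61 + 0.68 = 7.18 ≈ 7.2 mm.
Precipitation = ε × PW = 0.51 × 7.2 = 3.7 mm.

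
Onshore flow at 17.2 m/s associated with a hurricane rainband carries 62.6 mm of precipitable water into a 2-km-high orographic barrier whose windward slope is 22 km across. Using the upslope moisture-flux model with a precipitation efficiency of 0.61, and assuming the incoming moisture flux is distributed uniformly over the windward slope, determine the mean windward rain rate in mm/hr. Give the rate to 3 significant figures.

Incoming column moisture flux per unit ridge length: F = V × PW = 17.2 × 62.6 = 1076.72 mm·m/s.
Spread over the 22 km slope with efficiency ε = 0.61: R = ε·F/W = 0.61 × 1076.72 / 22000 m = 2.985e-02 mm/s.
R = 2.985e-02 × 3600 = 107 mm/hr.

R ≈ 107 mm/hr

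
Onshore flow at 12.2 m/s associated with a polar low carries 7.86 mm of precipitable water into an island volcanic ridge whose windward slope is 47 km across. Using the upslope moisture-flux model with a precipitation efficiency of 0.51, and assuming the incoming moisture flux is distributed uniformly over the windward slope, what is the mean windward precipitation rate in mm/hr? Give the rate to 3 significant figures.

Incoming column moisture flux per unit ridge length: F = V × PW = 12.2 × 7.86 = 95.892 mm·m/s.
Spread over the 47 km slope with efficiency ε = 0.51: R = ε·F/W = 0.51 × 95.892 / 47000 m = 1.041e-03 mm/s.
R = 1.041e-03 × 3600 = 3.75 mm/hr.

R ≈ 3.75 mm/hr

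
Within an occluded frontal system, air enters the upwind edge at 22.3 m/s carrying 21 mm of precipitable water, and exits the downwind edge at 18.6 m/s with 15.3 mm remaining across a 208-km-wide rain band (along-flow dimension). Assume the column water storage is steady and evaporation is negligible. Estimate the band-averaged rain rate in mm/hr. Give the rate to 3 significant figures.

Column moisture flux per unit crosswind length is F = V × PW.
Inflow: F_in = 22.3 × 21 = 468.3 mm·m/s
Outflow: F_out = 18.6 × 15.3 = 284.58 mm·m/s
Steady-state rate R = (F_in − F_out)/L = (468.3 − 284.58) / 208000 m = 8.833e-04 mm/s.
R = 8.833e-04 × 3600 = 3.18 mm/hr.

R ≈ 3.18 mm/hr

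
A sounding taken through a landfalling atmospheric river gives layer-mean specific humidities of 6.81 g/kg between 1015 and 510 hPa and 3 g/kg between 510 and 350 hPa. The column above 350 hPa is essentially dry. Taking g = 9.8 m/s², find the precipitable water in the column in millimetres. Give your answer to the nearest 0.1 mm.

Precipitable water is the column-integrated vapour mass per unit area: PW = (1/g) Σ q̄ Δp, with q in kg/kg and Δp in Pa (1 kg/m² of water = 1 mm).
Layer 1015–510 hPa: Δp = 505 hPa = 50500 Pa, q̄ = 0.00681 kg/kg → 0.00681 × 50500 / 9.8 = 35.09 mm
Layer 510–350 hPa: Δp = 160 hPa = 16000 Pa, q̄ = 0.003 kg/kg → 0.003 × 16000 / 9.8 = 4.90 mm
PW = 35.09 + 4.90 = 39.99 ≈ 40.0 mm.

PW ≈ 40.0 mm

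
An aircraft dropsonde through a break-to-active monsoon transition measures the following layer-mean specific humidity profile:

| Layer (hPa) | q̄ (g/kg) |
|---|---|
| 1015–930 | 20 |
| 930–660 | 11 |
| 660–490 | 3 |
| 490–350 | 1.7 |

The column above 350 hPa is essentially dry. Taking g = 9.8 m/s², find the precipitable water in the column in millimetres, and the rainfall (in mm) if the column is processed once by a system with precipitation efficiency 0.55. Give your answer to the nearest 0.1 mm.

PW ≈ 55.3 mm; rainfall ≈ 30.4 mm

Precipitable water is the column-integrated vapour mass per unit area: PW = (1/g) Σ q̄ Δp, with q in kg/kg and Δp in Pa (1 kg/m² of water = 1 mm).
Layer 1015–930 hPa: Δp = 85 hPa = 8500 Pa, q̄ = 0.02 kg/kg → 0.02 × 8500 / 9.8 = 17.35 mm
Layer 930–660 hPa: Δp = 270 hPa = 27000 Pa, q̄ = 0.011 kg/kg → 0.011 × 27000 / 9.8 = 30.31 mm
Layer 660–490 hPa: Δp = 170 hPa = 17000 Pa, q̄ = 0.003 kg/kg → 0.003 × 17000 / 9.8 = 5.20 mm
Layer 490–350 hPa: Δp = 140 hPa = 14000 Pa, q̄ = 0.0017 kg/kg → 0.0017 × 14000 / 9.8 = 2.43 mm
PW = 17.35 + 30.31 + 5.20 + 2.43 = 55.29 ≈ 55.3 mm.
Rainfall = ε × PW = 0.55 × 55.3 = 30.4 mm.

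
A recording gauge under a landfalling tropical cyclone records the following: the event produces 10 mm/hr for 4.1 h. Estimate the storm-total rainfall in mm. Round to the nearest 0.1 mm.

total ≈ 41.0 mm

Total = Σ Rᵢ Δtᵢ = 10 × 4.1
      = 41 = 41.0 mm.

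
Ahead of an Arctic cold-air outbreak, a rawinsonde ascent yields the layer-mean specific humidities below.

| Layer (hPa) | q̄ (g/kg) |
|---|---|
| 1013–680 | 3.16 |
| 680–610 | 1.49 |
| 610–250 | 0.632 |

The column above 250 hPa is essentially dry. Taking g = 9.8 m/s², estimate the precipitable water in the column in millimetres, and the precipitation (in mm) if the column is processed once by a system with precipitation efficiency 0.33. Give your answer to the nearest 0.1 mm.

Precipitable water is the column-integrated vapour mass per unit area: PW = (1/g) Σ q̄ Δp, with q in kg/kg and Δp in Pa (1 kg/m² of water = 1 mm).
Layer 1013–680 hPa: Δp = 333 hPa = 33300 Pa, q̄ = 0.00316 kg/kg → 0.00316 × 33300 / 9.8 = 10.74 mm
Layer 680–610 hPa: Δp = 70 hPa = 7000 Pa, q̄ = 0.00149 kg/kg → 0.00149 × 7000 / 9.8 = 1.06 mm
Layer 610–250 hPa: Δp = 360 hPa = 36000 Pa, q̄ = 0.000632 kg/kg → 0.000632 × 36000 / 9.8 = 2.32 mm
PW = 10.74 + 1.06 + 2.32 = 14.12 ≈ 14.1 mm.
Precipitation = ε × PW = 0.33 × 14.1 = 4.7 mm.

PW ≈ 14.1 mm; precipitation ≈ 4.7 mm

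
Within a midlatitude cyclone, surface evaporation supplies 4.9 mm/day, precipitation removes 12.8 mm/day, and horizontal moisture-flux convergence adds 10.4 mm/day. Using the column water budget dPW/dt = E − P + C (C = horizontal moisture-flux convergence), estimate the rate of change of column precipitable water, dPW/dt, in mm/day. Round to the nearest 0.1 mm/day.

dPW/dt = E − P + C = 4.9 − 12.8 + (10.4) = 2.5 mm/day.

dPW/dt ≈ 2.5 mm/day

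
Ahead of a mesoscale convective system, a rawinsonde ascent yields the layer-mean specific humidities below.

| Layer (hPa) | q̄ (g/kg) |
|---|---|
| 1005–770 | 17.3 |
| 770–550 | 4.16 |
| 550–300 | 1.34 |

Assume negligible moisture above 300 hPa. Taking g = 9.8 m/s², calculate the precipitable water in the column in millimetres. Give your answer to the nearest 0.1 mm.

PW ≈ 54.2 mm

Precipitable water is the column-integrated vapour mass per unit area: PW = (1/g) Σ q̄ Δp, with q in kg/kg and Δp in Pa (1 kg/m² of water = 1 mm).
Layer 1005–770 hPa: Δp = 235 hPa = 23500 Pa, q̄ = 0.0173 kg/kg → 0.0173 × 23500 / 9.8 = 41.48 mm
Layer 770–550 hPa: Δp = 220 hPa = 22000 Pa, q̄ = 0.00416 kg/kg → 0.00416 × 22000 / 9.8 = 9.34 mm
Layer 550–300 hPa: Δp = 250 hPa = 25000 Pa, q̄ = 0.00134 kg/kg → 0.00134 × 25000 / 9.8 = 3.42 mm
PW = 41.48 + 9.34 + 3.42 = 54.24 ≈ 54.2 mm.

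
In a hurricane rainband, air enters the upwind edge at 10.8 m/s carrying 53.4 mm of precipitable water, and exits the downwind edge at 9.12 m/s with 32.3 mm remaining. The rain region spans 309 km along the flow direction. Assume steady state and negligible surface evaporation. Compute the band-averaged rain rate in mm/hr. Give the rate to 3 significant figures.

R ≈ 3.29 mm/hr

Column moisture flux per unit crosswind length is F = V × PW.
Inflow: F_in = 10.8 × 53.4 = 576.72 mm·m/s
Outflow: F_out = 9.12 × 32.3 = 294.576 mm·m/s
Steady-state rate R = (F_in − F_out)/L = (576.72 − 294.576) / 309000 m = 9.131e-04 mm/s.
R = 9.131e-04 × 3600 = 3.29 mm/hr.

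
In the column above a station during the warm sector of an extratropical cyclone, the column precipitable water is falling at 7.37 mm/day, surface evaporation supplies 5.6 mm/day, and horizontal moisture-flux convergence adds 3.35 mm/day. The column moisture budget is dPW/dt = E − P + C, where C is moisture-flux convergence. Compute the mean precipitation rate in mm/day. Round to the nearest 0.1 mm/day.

P ≈ 16.3 mm/day

dPW/dt = -7.37 mm/day.
P = E + C − dPW/dt = 5.6 + (3.35) − (-7.37) = 16.3 mm/day.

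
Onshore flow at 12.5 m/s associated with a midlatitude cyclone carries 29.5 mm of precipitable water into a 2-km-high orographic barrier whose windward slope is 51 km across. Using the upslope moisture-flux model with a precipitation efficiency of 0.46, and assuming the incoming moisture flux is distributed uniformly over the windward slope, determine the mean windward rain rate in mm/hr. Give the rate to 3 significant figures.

Incoming column moisture flux per unit ridge length: F = V × PW = 12.5 × 29.5 = 368.75 mm·m/s.
Spread over the 51 km slope with efficiency ε = 0.46: R = ε·F/W = 0.46 × 368.75 / 51000 m = 3.326e-03 mm/s.
R = 3.326e-03 × 3600 = 12.0 mm/hr.

R ≈ 12.0 mm/hr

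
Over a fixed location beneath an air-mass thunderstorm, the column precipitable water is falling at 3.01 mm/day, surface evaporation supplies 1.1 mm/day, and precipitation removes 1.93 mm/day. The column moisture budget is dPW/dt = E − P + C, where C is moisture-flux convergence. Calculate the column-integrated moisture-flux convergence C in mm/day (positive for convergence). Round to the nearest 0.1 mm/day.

C ≈ -2.2 mm/day

dPW/dt = -3.01 mm/day.
C = dPW/dt − E + P = (-3.01) − 1.1 + 1.93 = -2.2 mm/day.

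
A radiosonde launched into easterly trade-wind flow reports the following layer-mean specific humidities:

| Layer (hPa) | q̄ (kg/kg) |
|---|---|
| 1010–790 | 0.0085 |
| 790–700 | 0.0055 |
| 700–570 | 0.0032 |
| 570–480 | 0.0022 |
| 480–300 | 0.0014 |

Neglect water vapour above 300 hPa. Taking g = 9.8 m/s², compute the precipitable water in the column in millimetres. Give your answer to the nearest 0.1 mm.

Precipitable water is the column-integrated vapour mass per unit area: PW = (1/g) Σ q̄ Δp, with q in kg/kg and Δp in Pa (1 kg/m² of water = 1 mm).
Layer 1010–790 hPa: Δp = 220 hPa = 22000 Pa, q̄ = 0.0085 kg/kg → 0.0085 × 22000 / 9.8 = 19.08 mm
Layer 790–700 hPa: Δp = 90 hPa = 9000 Pa, q̄ = 0.0055 kg/kg → 0.0055 × 9000 / 9.8 = 5.05 mm
Layer 700–570 hPa: Δp = 130 hPa = 13000 Pa, q̄ = 0.0032 kg/kg → 0.0032 × 13000 / 9.8 = 4.24 mm
Layer 570–480 hPa: Δp = 90 hPa = 9000 Pa, q̄ = 0.0022 kg/kg → 0.0022 × 9000 / 9.8 = 2.02 mm
Layer 480–300 hPa: Δp = 180 hPa = 18000 Pa, q̄ = 0.0014 kg/kg → 0.0014 × 18000 / 9.8 = 2.57 mm
PW = 19.08 + 5.05 + 4.24 + 2.02 + 2.57 = 32.96 ≈ 33.0 mm.

PW ≈ 33.0 mm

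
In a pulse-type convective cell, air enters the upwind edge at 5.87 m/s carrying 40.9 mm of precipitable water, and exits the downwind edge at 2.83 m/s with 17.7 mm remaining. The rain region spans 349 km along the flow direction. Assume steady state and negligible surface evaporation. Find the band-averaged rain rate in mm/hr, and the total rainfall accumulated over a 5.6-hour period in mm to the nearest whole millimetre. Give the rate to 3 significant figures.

Column moisture flux per unit crosswind length is F = V × PW.
Inflow: F_in = 5.87 × 40.9 = 240.083 mm·m/s
Outflow: F_out = 2.83 × 17.7 = 50.091 mm·m/s
Steady-state rate R = (F_in − F_out)/L = (240.083 − 50.091) / 349000 m = 5.444e-04 mm/s.
R = 5.444e-04 × 3600 = 1.96 mm/hr.
Over 5.6 h: total = 1.96 × 5.6 = 10.976 ≈ 11 mm.

R ≈ 1.96 mm/hr; total ≈ 11 mm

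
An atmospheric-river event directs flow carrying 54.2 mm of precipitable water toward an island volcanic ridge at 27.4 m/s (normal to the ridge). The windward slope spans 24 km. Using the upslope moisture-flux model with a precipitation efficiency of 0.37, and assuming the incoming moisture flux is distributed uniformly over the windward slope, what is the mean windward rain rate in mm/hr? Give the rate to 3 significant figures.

Incoming column moisture flux per unit ridge length: F = V × PW = 27.4 × 54.2 = 1485.08 mm·m/s.
Spread over the 24 km slope with efficiency ε = 0.37: R = ε·F/W = 0.37 × 1485.08 / 24000 m = 2.289e-02 mm/s.
R = 2.289e-02 × 3600 = 82.4 mm/hr.

R ≈ 82.4 mm/hr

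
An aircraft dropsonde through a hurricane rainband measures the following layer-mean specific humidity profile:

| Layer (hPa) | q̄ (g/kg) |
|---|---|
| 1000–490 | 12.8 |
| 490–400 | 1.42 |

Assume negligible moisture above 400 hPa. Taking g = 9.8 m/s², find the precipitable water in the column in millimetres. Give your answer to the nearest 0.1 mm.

PW ≈ 67.9 mm

Precipitable water is the column-integrated vapour mass per unit area: PW = (1/g) Σ q̄ Δp, with q in kg/kg and Δp in Pa (1 kg/m² of water = 1 mm).
Layer 1000–490 hPa: Δp = 510 hPa = 51000 Pa, q̄ = 0.0128 kg/kg → 0.0128 × 51000 / 9.8 = 66.61 mm
Layer 490–400 hPa: Δp = 90 hPa = 9000 Pa, q̄ = 0.00142 kg/kg → 0.00142 × 9000 / 9.8 = 1.30 mm
PW = 66.61 + 1.30 = 67.91 ≈ 67.9 mm.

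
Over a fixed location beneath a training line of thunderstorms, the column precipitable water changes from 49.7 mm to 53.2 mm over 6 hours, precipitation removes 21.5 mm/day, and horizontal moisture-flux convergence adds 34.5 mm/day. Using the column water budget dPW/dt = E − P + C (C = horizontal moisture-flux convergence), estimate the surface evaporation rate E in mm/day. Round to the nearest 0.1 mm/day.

dPW/dt = (53.2 − 49.7) mm / (6/24 day) = +14.000 mm/day.
E = dPW/dt + P − C = (+14.000) + 21.5 − (34.5) = 1.0 mm/day.

E ≈ 1.0 mm/day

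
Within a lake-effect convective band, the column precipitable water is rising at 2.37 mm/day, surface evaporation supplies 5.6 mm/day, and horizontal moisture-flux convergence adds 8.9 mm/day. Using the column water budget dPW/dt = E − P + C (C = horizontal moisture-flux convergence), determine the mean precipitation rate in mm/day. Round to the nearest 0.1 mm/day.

dPW/dt = +2.37 mm/day.
P = E + C − dPW/dt = 5.6 + (8.9) − (+2.37) = 12.1 mm/day.

P ≈ 12.1 mm/day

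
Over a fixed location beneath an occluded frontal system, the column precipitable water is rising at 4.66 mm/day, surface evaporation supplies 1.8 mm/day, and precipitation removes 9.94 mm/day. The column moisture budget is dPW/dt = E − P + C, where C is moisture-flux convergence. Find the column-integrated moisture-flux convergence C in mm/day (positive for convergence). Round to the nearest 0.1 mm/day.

C ≈ 12.8 mm/day

dPW/dt = +4.66 mm/day.
C = dPW/dt − E + P = (+4.66) − 1.8 + 9.94 = 12.8 mm/day.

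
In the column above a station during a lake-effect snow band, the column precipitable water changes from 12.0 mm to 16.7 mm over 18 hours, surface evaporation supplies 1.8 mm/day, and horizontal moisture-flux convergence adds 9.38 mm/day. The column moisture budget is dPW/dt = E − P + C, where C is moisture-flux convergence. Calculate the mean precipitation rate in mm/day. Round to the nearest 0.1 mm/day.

dPW/dt = (16.7 − 12.0) mm / (18/24 day) = +6.267 mm/day.
P = E + C − dPW/dt = 1.8 + (9.38) − (+6.267) = 4.9 mm/day.

P ≈ 4.9 mm/day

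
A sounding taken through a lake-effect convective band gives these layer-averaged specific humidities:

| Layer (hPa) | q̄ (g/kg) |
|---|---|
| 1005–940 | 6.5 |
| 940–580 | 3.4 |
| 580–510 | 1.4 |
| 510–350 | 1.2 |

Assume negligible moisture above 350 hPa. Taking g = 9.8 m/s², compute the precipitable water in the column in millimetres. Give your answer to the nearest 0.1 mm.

Precipitable water is the column-integrated vapour mass per unit area: PW = (1/g) Σ q̄ Δp, with q in kg/kg and Δp in Pa (1 kg/m² of water = 1 mm).
Layer 1005–940 hPa: Δp = 65 hPa = 6500 Pa, q̄ = 0.0065 kg/kg → 0.0065 × 6500 / 9.8 = 4.31 mm
Layer 940–580 hPa: Δp = 360 hPa = 36000 Pa, q̄ = 0.0034 kg/kg → 0.0034 × 36000 / 9.8 = 12.49 mm
Layer 580–510 hPa: Δp = 70 hPa = 7000 Pa, q̄ = 0.0014 kg/kg → 0.0014 × 7000 / 9.8 = 1.00 mm
Layer 510–350 hPa: Δp = 160 hPa = 16000 Pa, q̄ = 0.0012 kg/kg → 0.0012 × 16000 / 9.8 = 1.96 mm
PW = 4.31 + 12.49 + 1.00 + 1.96 = 19.76 ≈ 19.8 mm.

PW ≈ 19.8 mm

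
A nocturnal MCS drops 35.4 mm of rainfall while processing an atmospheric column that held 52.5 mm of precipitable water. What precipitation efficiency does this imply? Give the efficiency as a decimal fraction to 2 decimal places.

ε ≈ 0.67

ε = rainfall / PW = 35.4 / 52.5 = 0.67.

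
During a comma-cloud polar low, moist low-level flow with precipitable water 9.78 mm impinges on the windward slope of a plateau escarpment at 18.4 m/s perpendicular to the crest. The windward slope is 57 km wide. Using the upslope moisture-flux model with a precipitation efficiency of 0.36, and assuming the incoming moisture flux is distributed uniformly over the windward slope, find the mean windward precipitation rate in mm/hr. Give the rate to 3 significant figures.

R ≈ 4.09 mm/hr

Incoming column moisture flux per unit ridge length: F = V × PW = 18.4 × 9.78 = 179.952 mm·m/s.
Spread over the 57 km slope with efficiency ε = 0.36: R = ε·F/W = 0.36 × 179.952 / 57000 m = 1.137e-03 mm/s.
R = 1.137e-03 × 3600 = 4.09 mm/hr.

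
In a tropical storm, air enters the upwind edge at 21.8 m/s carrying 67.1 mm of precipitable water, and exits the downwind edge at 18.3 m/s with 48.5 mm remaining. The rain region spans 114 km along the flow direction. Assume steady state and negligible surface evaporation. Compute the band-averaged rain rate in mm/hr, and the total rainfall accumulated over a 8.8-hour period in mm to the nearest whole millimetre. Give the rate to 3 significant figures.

R ≈ 18.2 mm/hr; total ≈ 160 mm

Column moisture flux per unit crosswind length is F = V × PW.
Inflow: F_in = 21.8 × 67.1 = 1462.78 mm·m/s
Outflow: F_out = 18.3 × 48.5 = 887.55 mm·m/s
Steady-state rate R = (F_in − F_out)/L = (1462.78 − 887.55) / 114000 m = 5.046e-03 mm/s.
R = 5.046e-03 × 3600 = 18.2 mm/hr.
Over 8.8 h: total = 18.2 × 8.8 = 160.16 ≈ 160 mm.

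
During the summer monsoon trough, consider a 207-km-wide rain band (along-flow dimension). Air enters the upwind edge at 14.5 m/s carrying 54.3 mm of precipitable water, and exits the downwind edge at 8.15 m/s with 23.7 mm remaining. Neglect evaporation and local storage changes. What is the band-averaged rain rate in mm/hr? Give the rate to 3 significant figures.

Column moisture flux per unit crosswind length is F = V × PW.
Inflow: F_in = 14.5 × 54.3 = 787.35 mm·m/s
Outflow: F_out = 8.15 × 23.7 = 193.155 mm·m/s
Steady-state rate R = (F_in − F_out)/L = (787.35 − 193.155) / 207000 m = 2.871e-03 mm/s.
R = 2.871e-03 × 3600 = 10.3 mm/hr.

R ≈ 10.3 mm/hr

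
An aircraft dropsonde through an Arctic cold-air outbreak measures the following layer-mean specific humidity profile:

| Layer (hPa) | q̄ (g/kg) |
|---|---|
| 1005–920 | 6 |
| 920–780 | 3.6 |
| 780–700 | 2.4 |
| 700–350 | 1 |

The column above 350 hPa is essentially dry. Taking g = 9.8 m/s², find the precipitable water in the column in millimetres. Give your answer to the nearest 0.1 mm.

PW ≈ 15.9 mm

Precipitable water is the column-integrated vapour mass per unit area: PW = (1/g) Σ q̄ Δp, with q in kg/kg and Δp in Pa (1 kg/m² of water = 1 mm).
Layer 1005–920 hPa: Δp = 85 hPa = 8500 Pa, q̄ = 0.006 kg/kg → 0.006 × 8500 / 9.8 = 5.20 mm
Layer 920–780 hPa: Δp = 140 hPa = 14000 Pa, q̄ = 0.0036 kg/kg → 0.0036 × 14000 / 9.8 = 5.14 mm
Layer 780–700 hPa: Δp = 80 hPa = 8000 Pa, q̄ = 0.0024 kg/kg → 0.0024 × 8000 / 9.8 = 1.96 mm
Layer 700–350 hPa: Δp = 350 hPa = 35000 Pa, q̄ = 0.001 kg/kg → 0.001 × 35000 / 9.8 = 3.57 mm
PW = 5.20 + 5.14 + 1.96 + 3.57 = 15.87 ≈ 15.9 mm.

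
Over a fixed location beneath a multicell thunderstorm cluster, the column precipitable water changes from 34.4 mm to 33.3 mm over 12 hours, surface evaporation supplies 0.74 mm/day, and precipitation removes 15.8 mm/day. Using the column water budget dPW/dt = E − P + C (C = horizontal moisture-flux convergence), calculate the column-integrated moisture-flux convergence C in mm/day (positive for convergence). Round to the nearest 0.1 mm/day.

dPW/dt = (33.3 − 34.4) mm / (12/24 day) = -2.200 mm/day.
C = dPW/dt − E + P = (-2.200) − 0.74 + 15.8 = 12.9 mm/day.

C ≈ 12.9 mm/day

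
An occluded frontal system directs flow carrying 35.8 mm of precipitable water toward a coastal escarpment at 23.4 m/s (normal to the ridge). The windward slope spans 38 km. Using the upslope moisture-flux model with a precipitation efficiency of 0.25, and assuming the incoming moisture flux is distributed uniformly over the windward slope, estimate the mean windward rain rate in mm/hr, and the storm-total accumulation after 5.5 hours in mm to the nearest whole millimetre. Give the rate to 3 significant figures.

R ≈ 19.8 mm/hr; total ≈ 109 mm

Incoming column moisture flux per unit ridge length: F = V × PW = 23.4 × 35.8 = 837.72 mm·m/s.
Spread over the 38 km slope with efficiency ε = 0.25: R = ε·F/W = 0.25 × 837.72 / 38000 m = 5.511e-03 mm/s.
R = 5.511e-03 × 3600 = 19.8 mm/hr.
Over 5.5 h: total = 19.8 × 5.5 = 108.9 ≈ 109 mm.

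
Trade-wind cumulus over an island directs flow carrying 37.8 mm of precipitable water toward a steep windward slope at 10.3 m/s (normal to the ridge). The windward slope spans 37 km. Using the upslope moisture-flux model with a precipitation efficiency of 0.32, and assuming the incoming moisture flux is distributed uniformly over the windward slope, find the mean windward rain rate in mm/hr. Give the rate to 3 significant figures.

R ≈ 12.1 mm/hr

Incoming column moisture flux per unit ridge length: F = V × PW = 10.3 × 37.8 = 389.34 mm·m/s.
Spread over the 37 km slope with efficiency ε = 0.32: R = ε·F/W = 0.32 × 389.34 / 37000 m = 3.367e-03 mm/s.
R = 3.367e-03 × 3600 = 12.1 mm/hr.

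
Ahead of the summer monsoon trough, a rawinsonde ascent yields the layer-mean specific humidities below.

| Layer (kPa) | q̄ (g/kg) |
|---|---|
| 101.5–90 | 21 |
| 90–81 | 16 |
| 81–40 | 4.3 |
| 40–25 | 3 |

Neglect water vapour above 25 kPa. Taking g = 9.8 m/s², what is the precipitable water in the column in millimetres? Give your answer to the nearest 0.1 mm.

Precipitable water is the column-integrated vapour mass per unit area: PW = (1/g) Σ q̄ Δp, with q in kg/kg and Δp in Pa (1 kg/m² of water = 1 mm).
Layer 101.5–90 kPa: Δp = 115 hPa = 11500 Pa, q̄ = 0.021 kg/kg → 0.021 × 11500 / 9.8 = 24.64 mm
Layer 90–81 kPa: Δp = 90 hPa = 9000 Pa, q̄ = 0.016 kg/kg → 0.016 × 9000 / 9.8 = 14.69 mm
Layer 81–40 kPa: Δp = 410 hPa = 41000 Pa, q̄ = 0.0043 kg/kg → 0.0043 × 41000 / 9.8 = 17.99 mm
Layer 40–25 kPa: Δp = 150 hPa = 15000 Pa, q̄ = 0.003 kg/kg → 0.003 × 15000 / 9.8 = 4.59 mm
PW = 24.64 + 14.69 + 17.99 + 4.59 = 61.91 ≈ 61.9 mm.

PW ≈ 61.9 mm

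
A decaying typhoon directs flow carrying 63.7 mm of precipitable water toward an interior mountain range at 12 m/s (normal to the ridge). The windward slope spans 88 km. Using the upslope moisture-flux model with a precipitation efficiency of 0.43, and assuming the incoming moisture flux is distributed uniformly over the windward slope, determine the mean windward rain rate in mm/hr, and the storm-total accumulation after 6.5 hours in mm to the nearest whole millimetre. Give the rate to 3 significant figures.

R ≈ 13.4 mm/hr; total ≈ 87 mm

Incoming column moisture flux per unit ridge length: F = V × PW = 12 × 63.7 = 764.4 mm·m/s.
Spread over the 88 km slope with efficiency ε = 0.43: R = ε·F/W = 0.43 × 764.4 / 88000 m = 3.735e-03 mm/s.
R = 3.735e-03 × 3600 = 13.4 mm/hr.
Over 6.5 h: total = 13.4 × 6.5 = 87.1 ≈ 87 mm.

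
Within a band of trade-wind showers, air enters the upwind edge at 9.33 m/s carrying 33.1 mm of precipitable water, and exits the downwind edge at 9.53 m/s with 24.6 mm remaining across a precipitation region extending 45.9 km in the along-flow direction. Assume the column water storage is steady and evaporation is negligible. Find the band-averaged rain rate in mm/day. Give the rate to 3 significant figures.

Column moisture flux per unit crosswind length is F = V × PW.
Inflow: F_in = 9.33 × 33.1 = 308.823 mm·m/s
Outflow: F_out = 9.53 × 24.6 = 234.438 mm·m/s
Steady-state rate R = (F_in − F_out)/L = (308.823 − 234.438) / 45900 m = 1.621e-03 mm/s.
R = 1.621e-03 × 3600 × 24 = 140 mm/day.

R ≈ 140 mm/day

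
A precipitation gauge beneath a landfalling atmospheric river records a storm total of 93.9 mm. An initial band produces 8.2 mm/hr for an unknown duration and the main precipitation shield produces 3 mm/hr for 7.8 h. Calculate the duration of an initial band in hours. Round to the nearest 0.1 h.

Known phases: 3 × 7.8 = 23.4 mm.
Remaining depth = 93.9 − 23.4 = 70.5 mm.
Duration = 70.5 / 8.2 = 8.6 h.

duration ≈ 8.6 h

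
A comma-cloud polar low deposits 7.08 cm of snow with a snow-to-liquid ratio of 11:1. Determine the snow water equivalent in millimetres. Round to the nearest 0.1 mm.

SWE = snow depth / ratio = 7.08 cm / 11 = 0.644 cm = 6.4 mm.

SWE ≈ 6.4 mm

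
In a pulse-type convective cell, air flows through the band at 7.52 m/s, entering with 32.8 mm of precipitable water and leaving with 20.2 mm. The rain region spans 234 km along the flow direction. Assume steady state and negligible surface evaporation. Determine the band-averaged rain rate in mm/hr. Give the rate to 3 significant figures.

Column moisture flux per unit crosswind length is F = V × PW.
Inflow: F_in = 7.52 × 32.8 = 246.656 mm·m/s
Outflow: F_out = 7.52 × 20.2 = 151.904 mm·m/s
Steady-state rate R = (F_in − F_out)/L = (246.656 − 151.904) / 234000 m = 4.049e-04 mm/s.
R = 4.049e-04 × 3600 = 1.46 mm/hr.

R ≈ 1.46 mm/hr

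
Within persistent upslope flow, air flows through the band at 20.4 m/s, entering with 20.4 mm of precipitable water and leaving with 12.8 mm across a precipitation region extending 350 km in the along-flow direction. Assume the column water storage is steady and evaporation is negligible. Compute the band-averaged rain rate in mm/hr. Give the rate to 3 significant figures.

R ≈ 1.59 mm/hr

Column moisture flux per unit crosswind length is F = V × PW.
Inflow: F_in = 20.4 × 20.4 = 416.16 mm·m/s
Outflow: F_out = 20.4 × 12.8 = 261.12 mm·m/s
Steady-state rate R = (F_in − F_out)/L = (416.16 − 261.12) / 350000 m = 4.430e-04 mm/s.
R = 4.430e-04 × 3600 = 1.59 mm/hr.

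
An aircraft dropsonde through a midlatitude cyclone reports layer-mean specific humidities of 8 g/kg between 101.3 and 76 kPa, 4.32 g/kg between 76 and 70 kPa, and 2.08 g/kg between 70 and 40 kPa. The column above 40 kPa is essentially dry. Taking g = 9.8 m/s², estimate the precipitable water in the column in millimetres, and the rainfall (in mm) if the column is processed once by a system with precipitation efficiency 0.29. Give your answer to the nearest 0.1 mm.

Precipitable water is the column-integrated vapour mass per unit area: PW = (1/g) Σ q̄ Δp, with q in kg/kg and Δp in Pa (1 kg/m² of water = 1 mm).
Layer 101.3–76 kPa: Δp = 253 hPa = 25300 Pa, q̄ = 0.008 kg/kg → 0.008 × 25300 / 9.8 = 20.65 mm
Layer 76–70 kPa: Δp = 60 hPa = 6000 Pa, q̄ = 0.00432 kg/kg → 0.00432 × 6000 / 9.8 = 2.64 mm
Layer 70–40 kPa: Δp = 300 hPa = 30000 Pa, q̄ = 0.00208 kg/kg → 0.00208 × 30000 / 9.8 = 6.37 mm
PW = 20.65 + 2.64 + 6.37 = 29.66 ≈ 29.7 mm.
Rainfall = ε × PW = 0.29 × 29.7 = 8.6 mm.

PW ≈ 29.7 mm; rainfall ≈ 8.6 mm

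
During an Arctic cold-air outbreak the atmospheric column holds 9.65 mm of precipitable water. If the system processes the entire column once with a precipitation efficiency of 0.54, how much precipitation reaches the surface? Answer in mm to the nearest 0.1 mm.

Precipitation = ε × PW = 0.54 × 9.65 = 5.2 mm.

precipitation ≈ 5.2 mm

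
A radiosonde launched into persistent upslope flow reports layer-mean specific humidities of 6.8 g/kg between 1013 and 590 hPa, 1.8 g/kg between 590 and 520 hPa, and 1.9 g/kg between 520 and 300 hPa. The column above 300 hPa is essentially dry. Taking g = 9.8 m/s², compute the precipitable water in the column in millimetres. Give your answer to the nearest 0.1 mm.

Precipitable water is the column-integrated vapour mass per unit area: PW = (1/g) Σ q̄ Δp, with q in kg/kg and Δp in Pa (1 kg/m² of water = 1 mm).
Layer 1013–590 hPa: Δp = 423 hPa = 42300 Pa, q̄ = 0.0068 kg/kg → 0.0068 × 42300 / 9.8 = 29.35 mm
Layer 590–520 hPa: Δp = 70 hPa = 7000 Pa, q̄ = 0.0018 kg/kg → 0.0018 × 7000 / 9.8 = 1.29 mm
Layer 520–300 hPa: Δp = 220 hPa = 22000 Pa, q̄ = 0.0019 kg/kg → 0.0019 × 22000 / 9.8 = 4.27 mm
PW = 29.35 + 1.29 + 4.27 = 34.91 ≈ 34.9 mm.

PW ≈ 34.9 mm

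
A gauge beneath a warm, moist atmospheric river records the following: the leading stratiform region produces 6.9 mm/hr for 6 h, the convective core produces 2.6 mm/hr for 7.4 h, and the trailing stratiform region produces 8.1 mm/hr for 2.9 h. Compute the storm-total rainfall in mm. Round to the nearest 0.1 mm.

total ≈ 84.1 mm

Total = Σ Rᵢ Δtᵢ = 6.9 × 6 + 2.6 × 7.4 + 8.1 × 2.9
      = 41.4 + 19.24 + 23.49 = 84.1 mm.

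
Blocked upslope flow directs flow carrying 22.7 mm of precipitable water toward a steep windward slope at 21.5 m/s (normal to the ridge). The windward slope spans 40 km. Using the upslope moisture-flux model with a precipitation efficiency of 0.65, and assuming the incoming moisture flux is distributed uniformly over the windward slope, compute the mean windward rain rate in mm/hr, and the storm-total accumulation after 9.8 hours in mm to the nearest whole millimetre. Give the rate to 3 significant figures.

R ≈ 28.6 mm/hr; total ≈ 280 mm

Incoming column moisture flux per unit ridge length: F = V × PW = 21.5 × 22.7 = 488.05 mm·m/s.
Spread over the 40 km slope with efficiency ε = 0.65: R = ε·F/W = 0.65 × 488.05 / 40000 m = 7.931e-03 mm/s.
R = 7.931e-03 × 3600 = 28.6 mm/hr.
Over 9.8 h: total = 28.6 × 9.8 = 280.28 ≈ 280 mm.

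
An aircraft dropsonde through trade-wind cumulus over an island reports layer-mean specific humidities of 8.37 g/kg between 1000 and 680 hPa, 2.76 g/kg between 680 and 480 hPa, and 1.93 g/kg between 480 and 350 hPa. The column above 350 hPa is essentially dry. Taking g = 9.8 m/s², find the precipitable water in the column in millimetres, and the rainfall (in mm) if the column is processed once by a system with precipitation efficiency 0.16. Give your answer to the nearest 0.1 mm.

Precipitable water is the column-integrated vapour mass per unit area: PW = (1/g) Σ q̄ Δp, with q in kg/kg and Δp in Pa (1 kg/m² of water = 1 mm).
Layer 1000–680 hPa: Δp = 320 hPa = 32000 Pa, q̄ = 0.00837 kg/kg → 0.00837 × 32000 / 9.8 = 27.33 mm
Layer 680–480 hPa: Δp = 200 hPa = 20000 Pa, q̄ = 0.00276 kg/kg → 0.00276 × 20000 / 9.8 = 5.63 mm
Layer 480–350 hPa: Δp = 130 hPa = 13000 Pa, q̄ = 0.00193 kg/kg → 0.00193 × 13000 / 9.8 = 2.56 mm
PW = 27.33 + 5.63 + 2.56 = 35.52 ≈ 35.5 mm.
Rainfall = ε × PW = 0.16 × 35.5 = 5.7 mm.

PW ≈ 35.5 mm; rainfall ≈ 5.7 mm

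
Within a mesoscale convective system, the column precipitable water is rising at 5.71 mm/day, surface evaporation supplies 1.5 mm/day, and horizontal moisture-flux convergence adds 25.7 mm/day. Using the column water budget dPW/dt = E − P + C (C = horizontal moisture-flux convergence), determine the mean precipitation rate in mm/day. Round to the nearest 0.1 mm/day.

dPW/dt = +5.71 mm/day.
P = E + C − dPW/dt = 1.5 + (25.7) − (+5.71) = 21.5 mm/day.

P ≈ 21.5 mm/day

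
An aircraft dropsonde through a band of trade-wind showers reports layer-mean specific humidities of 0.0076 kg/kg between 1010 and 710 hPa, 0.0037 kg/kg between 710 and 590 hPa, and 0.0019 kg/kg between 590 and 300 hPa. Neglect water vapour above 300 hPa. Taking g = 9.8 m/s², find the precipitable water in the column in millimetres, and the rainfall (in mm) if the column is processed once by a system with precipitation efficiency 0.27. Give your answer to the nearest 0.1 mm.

Precipitable water is the column-integrated vapour mass per unit area: PW = (1/g) Σ q̄ Δp, with q in kg/kg and Δp in Pa (1 kg/m² of water = 1 mm).
Layer 1010–710 hPa: Δp = 300 hPa = 30000 Pa, q̄ = 0.0076 kg/kg → 0.0076 × 30000 / 9.8 = 23.27 mm
Layer 710–590 hPa: Δp = 120 hPa = 12000 Pa, q̄ = 0.0037 kg/kg → 0.0037 × 12000 / 9.8 = 4.53 mm
Layer 590–300 hPa: Δp = 290 hPa = 29000 Pa, q̄ = 0.0019 kg/kg → 0.0019 × 29000 / 9.8 = 5.62 mm
PW = 23.27 + 4.53 + 5.62 = 33.42 ≈ 33.4 mm.
Rainfall = ε × PW = 0.27 × 33.4 = 9.0 mm.

PW ≈ 33.4 mm; rainfall ≈ 9.0 mm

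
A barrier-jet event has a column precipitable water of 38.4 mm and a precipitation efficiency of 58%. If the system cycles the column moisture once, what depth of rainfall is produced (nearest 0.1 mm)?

Rainfall = ε × PW = 0.58 × 38.4 = 22.3 mm.

rainfall ≈ 22.3 mm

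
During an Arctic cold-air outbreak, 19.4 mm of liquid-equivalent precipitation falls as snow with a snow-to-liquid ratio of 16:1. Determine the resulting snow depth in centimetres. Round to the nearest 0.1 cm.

Snow depth = liquid × ratio = 19.4 mm × 16 = 310.4 mm = 31.0 cm.

snow depth ≈ 31.0 cm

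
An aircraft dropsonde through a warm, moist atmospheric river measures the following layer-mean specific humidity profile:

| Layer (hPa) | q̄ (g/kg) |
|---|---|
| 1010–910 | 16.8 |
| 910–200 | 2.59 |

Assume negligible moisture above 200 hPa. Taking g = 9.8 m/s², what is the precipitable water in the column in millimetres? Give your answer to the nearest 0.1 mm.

PW ≈ 35.9 mm

Precipitable water is the column-integrated vapour mass per unit area: PW = (1/g) Σ q̄ Δp, with q in kg/kg and Δp in Pa (1 kg/m² of water = 1 mm).
Layer 1010–910 hPa: Δp = 100 hPa = 10000 Pa, q̄ = 0.0168 kg/kg → 0.0168 × 10000 / 9.8 = 17.14 mm
Layer 910–200 hPa: Δp = 710 hPa = 71000 Pa, q̄ = 0.00259 kg/kg → 0.00259 × 71000 / 9.8 = 18.76 mm
PW = 17.14 + 18.76 = 35.90 ≈ 35.9 mm.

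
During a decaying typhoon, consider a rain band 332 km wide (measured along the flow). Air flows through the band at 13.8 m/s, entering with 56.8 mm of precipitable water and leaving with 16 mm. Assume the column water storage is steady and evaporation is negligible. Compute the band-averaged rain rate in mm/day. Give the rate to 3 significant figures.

Column moisture flux per unit crosswind length is F = V × PW.
Inflow: F_in = 13.8 × 56.8 = 783.84 mm·m/s
Outflow: F_out = 13.8 × 16 = 220.8 mm·m/s
Steady-state rate R = (F_in − F_out)/L = (783.84 − 220.8) / 332000 m = 1.696e-03 mm/s.
R = 1.696e-03 × 3600 × 24 = 147 mm/day.

R ≈ 147 mm/day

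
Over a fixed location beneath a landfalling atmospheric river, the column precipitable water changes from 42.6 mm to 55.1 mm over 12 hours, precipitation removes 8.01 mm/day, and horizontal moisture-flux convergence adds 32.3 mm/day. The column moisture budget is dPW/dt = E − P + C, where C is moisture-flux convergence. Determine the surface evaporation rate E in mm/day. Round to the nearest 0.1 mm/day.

E ≈ 0.7 mm/day

dPW/dt = (55.1 − 42.6) mm / (12/24 day) = +25.000 mm/day.
E = dPW/dt + P − C = (+25.000) + 8.01 − (32.3) = 0.7 mm/day.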